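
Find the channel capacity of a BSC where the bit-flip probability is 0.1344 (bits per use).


H(p) = -p*log2(p) - (1-p)*log2(1-p) = -0.1344*log2(0.1344) - 0.8656*log2(0.8656) = 0.389141 + 0.180242 = 0.5694. C = 1 - H(p) = 1 - 0.5694 = 0.4306

0.4306 bits


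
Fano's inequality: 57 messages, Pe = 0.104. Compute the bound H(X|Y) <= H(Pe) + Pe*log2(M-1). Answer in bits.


H(Pe) = -Pe*log2(Pe) - (1-Pe)*log2(1-Pe) = -0.104*log2(0.104) - 0.896*log2(0.896) = 0.339596 + 0.141953 = 0.4815. Pe*log2(M-1) = 0.104*log2(56) = 0.603965. Bound = H(Pe) + Pe*log2(M-1) = 0.339596 + 0.141953 + 0.603965 = 1.0855

1.0855 bits


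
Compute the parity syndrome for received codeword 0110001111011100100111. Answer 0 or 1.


Syndrome = XOR of all bits = 0 XOR 1 XOR 1 XOR 0 XOR 0 XOR 0 XOR 1 XOR 1 XOR 1 XOR 1 XOR 0 XOR 1 XOR 1 XOR 1 XOR 0 XOR 0 XOR 1 XOR 0 XOR 0 XOR 1 XOR 1 XOR 1 = 1

1


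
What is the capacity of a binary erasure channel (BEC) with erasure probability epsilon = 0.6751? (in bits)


C = 1 - epsilon = 1 - 0.6751 = 0.3249

0.3249 bits


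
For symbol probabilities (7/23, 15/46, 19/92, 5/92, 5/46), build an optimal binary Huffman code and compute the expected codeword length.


Huffman construction (repeatedly merge the two least-probable nodes; each merge adds 1 bit to every symbol beneath it): 5/92 + 5/46 = 15/92; 15/92 + 19/92 = 17/46; 7/23 + 15/46 = 29/46; 17/46 + 29/46 = 1. Resulting codeword lengths (in the order the probabilities were given): (2, 2, 2, 3, 3). L_avg = sum(p_i * l_i) = 7/23*2 + 15/46*2 + 19/92*2 + 5/92*3 + 5/46*3 = 199/92 = 2.163

2.163 bits


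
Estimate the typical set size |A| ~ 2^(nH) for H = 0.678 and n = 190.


log2|A_typical| = nH = 190 * 0.678 = 128.82, so |A_typical| ~ 2^128.82 = 6.007e+38

6.007e+38


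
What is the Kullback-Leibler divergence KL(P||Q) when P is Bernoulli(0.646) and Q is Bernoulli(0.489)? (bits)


KL = p*log2(p/q) + (1-p)*log2((1-p)/(1-q)) = 0.646*log2(0.646/0.489) + 0.354*log2(0.354/0.511) = 0.072

0.072 bits


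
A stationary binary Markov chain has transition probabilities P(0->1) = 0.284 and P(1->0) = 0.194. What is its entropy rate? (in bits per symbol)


Stationary distribution: pi_0 = p10/(p01+p10) = 0.4059, pi_1 = 0.5941. Entropy rate H' = pi_0*H(p01) + pi_1*H(p10) = 0.4059*0.8608 + 0.5941*0.7098 = 0.7711

0.7711 bits/symbol


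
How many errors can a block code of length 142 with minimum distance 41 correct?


Correction capability = floor((d-1)/2) = floor((41-1)/2) = 20

20 errors


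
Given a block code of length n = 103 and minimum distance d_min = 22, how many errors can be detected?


Detection capability = d_min - 1 = 22 - 1 = 21

21 errors


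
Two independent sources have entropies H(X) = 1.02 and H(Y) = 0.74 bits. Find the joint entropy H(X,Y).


For independent variables, H(X,Y) = H(X) + H(Y) = 1.02 + 0.74 = 1.76

1.76 bits


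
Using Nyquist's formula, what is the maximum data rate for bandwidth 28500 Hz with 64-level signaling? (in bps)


Rate = 2 * B * log2(M) = 2 * 28500 * 6.0 = 342000.0

342000.0 bps


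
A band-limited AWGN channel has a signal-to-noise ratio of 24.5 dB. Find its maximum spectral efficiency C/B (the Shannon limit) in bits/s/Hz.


SNR_linear = 10^(24.5/10) = 281.8383; C/B = log2(1 + SNR_linear) = log2(1 + 281.8383) = 8.1438

8.1438 bits/s/Hz


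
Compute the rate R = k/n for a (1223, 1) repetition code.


Rate = k/n = 1/1223

1/1223


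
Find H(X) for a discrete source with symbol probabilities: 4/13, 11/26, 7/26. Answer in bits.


H = -sum(p_i * log2(p_i)). Terms: -(4/13)*log2(4/13) = 0.523212; -(11/26)*log2(11/26) = 0.525042; -(7/26)*log2(7/26) = 0.509677. H = 0.523212 + 0.525042 + 0.509677 = 1.5579

1.5579 bits


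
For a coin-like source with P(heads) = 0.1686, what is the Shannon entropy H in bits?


H = -p*log2(p) - (1-p)*log2(1-p). -0.1686*log2(0.1686) = 0.433019; -0.8314*log2(0.8314) = 0.221473. H = 0.433019 + 0.221473 = 0.6545

0.6545 bits


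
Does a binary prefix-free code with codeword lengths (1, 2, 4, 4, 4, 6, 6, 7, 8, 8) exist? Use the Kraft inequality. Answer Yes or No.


Kraft sum = sum(2^(-l_i)) = 0.9844, need <= 1. Result: satisfied (a binary prefix-free code with these lengths exists)

Yes


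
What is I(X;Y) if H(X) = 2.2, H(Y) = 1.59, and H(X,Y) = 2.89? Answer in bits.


I(X;Y) = H(X) + H(Y) - H(X,Y) = 2.2 + 1.59 - 2.89 = 0.9

0.9 bits


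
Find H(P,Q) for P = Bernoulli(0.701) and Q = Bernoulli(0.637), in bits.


H(P,Q) = -p*log2(q) - (1-p)*log2(1-q). -0.701*log2(0.637) = 0.456095; -0.299*log2(0.363) = 0.437126. H(P,Q) = 0.456095 + 0.437126 = 0.8932

0.8932 bits


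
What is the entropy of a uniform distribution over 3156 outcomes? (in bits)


H = log2(n) = log2(3156) = 11.6239

11.6239 bits


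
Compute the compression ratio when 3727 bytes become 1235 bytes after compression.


Ratio = original / compressed = 3727 / 1235 = 3.0178

3.0178


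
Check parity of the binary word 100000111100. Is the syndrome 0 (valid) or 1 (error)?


Syndrome = XOR of all bits = 1 XOR 0 XOR 0 XOR 0 XOR 0 XOR 0 XOR 1 XOR 1 XOR 1 XOR 1 XOR 0 XOR 0 = 1

1


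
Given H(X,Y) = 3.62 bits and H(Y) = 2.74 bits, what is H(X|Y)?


H(X|Y) = H(X,Y) - H(Y) = 3.62 - 2.74 = 0.88

0.88 bits


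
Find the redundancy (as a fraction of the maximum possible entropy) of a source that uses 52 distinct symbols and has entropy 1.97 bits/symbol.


H_max = log2(K) = log2(52) = 5.7004 bits/symbol. Redundancy = 1 - H/H_max = 1 - 1.97/5.7004 = 1 - 0.3456 = 0.6544

0.6544


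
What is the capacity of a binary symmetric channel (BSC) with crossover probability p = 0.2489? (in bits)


H(p) = -p*log2(p) - (1-p)*log2(1-p) = -0.2489*log2(0.2489) - 0.7511*log2(0.7511) = 0.499383 + 0.310147 = 0.8095. C = 1 - H(p) = 1 - 0.8095 = 0.1905

0.1905 bits


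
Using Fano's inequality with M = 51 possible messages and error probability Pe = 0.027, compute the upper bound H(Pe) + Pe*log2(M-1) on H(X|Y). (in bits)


H(Pe) = -Pe*log2(Pe) - (1-Pe)*log2(1-Pe) = -0.027*log2(0.027) - 0.973*log2(0.973) = 0.140694 + 0.038422 = 0.1791. Pe*log2(M-1) = 0.027*log2(50) = 0.152384. Bound = H(Pe) + Pe*log2(M-1) = 0.140694 + 0.038422 + 0.152384 = 0.3315

0.3315 bits


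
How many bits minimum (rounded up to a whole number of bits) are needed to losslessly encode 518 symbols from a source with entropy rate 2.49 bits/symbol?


Minimum bits >= n * H = 518 * 2.49 = 1289.82, rounded up to a whole number of bits = 1290

1290 bits


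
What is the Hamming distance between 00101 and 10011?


Count differing positions: ^ . ^ ^ . = 3 differences

3


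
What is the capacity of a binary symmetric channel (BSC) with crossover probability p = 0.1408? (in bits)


H(p) = -p*log2(p) - (1-p)*log2(1-p) = -0.1408*log2(0.1408) - 0.8592*log2(0.8592) = 0.398222 + 0.188108 = 0.5863. C = 1 - H(p) = 1 - 0.5863 = 0.4137

0.4137 bits


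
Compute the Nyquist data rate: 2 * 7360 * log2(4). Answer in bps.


Rate = 2 * B * log2(M) = 2 * 7360 * 2.0 = 29440.0

29440.0 bps


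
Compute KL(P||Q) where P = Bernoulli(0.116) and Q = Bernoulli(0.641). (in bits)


KL = p*log2(p/q) + (1-p)*log2((1-p)/(1-q)) = 0.116*log2(0.116/0.641) + 0.884*log2(0.884/0.359) = 0.8632

0.8632 bits


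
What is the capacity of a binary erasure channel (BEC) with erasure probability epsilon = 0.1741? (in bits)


C = 1 - epsilon = 1 - 0.1741 = 0.8259

0.8259 bits


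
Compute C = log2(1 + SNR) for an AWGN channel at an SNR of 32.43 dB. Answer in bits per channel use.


SNR_linear = 10^(32.43/10) = 1749.8467; C = log2(1 + SNR_linear) = log2(1 + 1749.8467) = 10.7738

10.7738 bits/channel use


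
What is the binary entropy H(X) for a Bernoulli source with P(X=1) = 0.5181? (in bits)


H = -p*log2(p) - (1-p)*log2(1-p). -0.5181*log2(0.5181) = 0.491520; -0.4819*log2(0.4819) = 0.507534. H = 0.491520 + 0.507534 = 0.9991

0.9991 bits


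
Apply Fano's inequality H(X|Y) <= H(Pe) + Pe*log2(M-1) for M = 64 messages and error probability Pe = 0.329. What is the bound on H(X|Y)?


H(Pe) = -Pe*log2(Pe) - (1-Pe)*log2(1-Pe) = -0.329*log2(0.329) - 0.671*log2(0.671) = 0.527664 + 0.386238 = 0.9139. Pe*log2(M-1) = 0.329*log2(63) = 1.966525. Bound = H(Pe) + Pe*log2(M-1) = 0.527664 + 0.386238 + 1.966525 = 2.8804

2.8804 bits


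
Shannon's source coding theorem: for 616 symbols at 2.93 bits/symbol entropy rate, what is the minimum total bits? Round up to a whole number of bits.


Minimum bits >= n * H = 616 * 2.93 = 1804.88, rounded up to a whole number of bits = 1805

1805 bits


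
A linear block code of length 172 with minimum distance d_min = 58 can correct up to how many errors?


Correction capability = floor((d-1)/2) = floor((58-1)/2) = 28

28 errors


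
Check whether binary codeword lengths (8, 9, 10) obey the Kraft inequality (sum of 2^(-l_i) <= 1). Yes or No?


Kraft sum = sum(2^(-l_i)) = 0.0068, need <= 1. Result: satisfied (a binary prefix-free code with these lengths exists)

Yes


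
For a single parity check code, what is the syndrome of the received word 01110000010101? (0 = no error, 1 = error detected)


Syndrome = XOR of all bits = 0 XOR 1 XOR 1 XOR 1 XOR 0 XOR 0 XOR 0 XOR 0 XOR 0 XOR 1 XOR 0 XOR 1 XOR 0 XOR 1 = 0

0


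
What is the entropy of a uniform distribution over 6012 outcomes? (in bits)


H = log2(n) = log2(6012) = 12.5536

12.5536 bits


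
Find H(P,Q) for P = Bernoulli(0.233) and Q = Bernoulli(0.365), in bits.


H(P,Q) = -p*log2(q) - (1-p)*log2(1-q). -0.233*log2(0.365) = 0.338789; -0.767*log2(0.635) = 0.502517. H(P,Q) = 0.338789 + 0.502517 = 0.8413

0.8413 bits


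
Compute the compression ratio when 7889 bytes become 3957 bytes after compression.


Ratio = original / compressed = 7889 / 3957 = 1.9937

1.9937


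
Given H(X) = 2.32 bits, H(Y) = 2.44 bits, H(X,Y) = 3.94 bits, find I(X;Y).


I(X;Y) = H(X) + H(Y) - H(X,Y) = 2.32 + 2.44 - 3.94 = 0.82

0.82 bits


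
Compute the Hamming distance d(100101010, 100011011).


Count differing positions: . . . ^ ^ . . . ^ = 3 differences

3


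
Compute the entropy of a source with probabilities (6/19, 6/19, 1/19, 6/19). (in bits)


H = -sum(p_i * log2(p_i)). Terms: -(6/19)*log2(6/19) = 0.525147; -(6/19)*log2(6/19) = 0.525147; -(1/19)*log2(1/19) = 0.223575; -(6/19)*log2(6/19) = 0.525147. H = 0.525147 + 0.525147 + 0.223575 + 0.525147 = 1.799

1.799 bits


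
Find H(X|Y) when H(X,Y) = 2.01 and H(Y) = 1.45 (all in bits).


H(X|Y) = H(X,Y) - H(Y) = 2.01 - 1.45 = 0.56

0.56 bits


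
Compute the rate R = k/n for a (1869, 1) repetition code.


Rate = k/n = 1/1869

1/1869


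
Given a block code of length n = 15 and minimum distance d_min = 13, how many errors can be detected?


Detection capability = d_min - 1 = 13 - 1 = 12

12 errors


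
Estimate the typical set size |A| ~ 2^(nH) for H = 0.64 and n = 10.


log2|A_typical| = nH = 10 * 0.64 = 6.4, so |A_typical| ~ 2^6.4 = 8.445e+01

8.445e+01


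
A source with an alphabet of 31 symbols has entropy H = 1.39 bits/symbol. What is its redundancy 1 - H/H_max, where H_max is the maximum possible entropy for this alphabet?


H_max = log2(K) = log2(31) = 4.9542 bits/symbol. Redundancy = 1 - H/H_max = 1 - 1.39/4.9542 = 1 - 0.2806 = 0.7194

0.7194


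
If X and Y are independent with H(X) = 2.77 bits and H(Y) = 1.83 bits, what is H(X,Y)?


For independent variables, H(X,Y) = H(X) + H(Y) = 2.77 + 1.83 = 4.6

4.6 bits


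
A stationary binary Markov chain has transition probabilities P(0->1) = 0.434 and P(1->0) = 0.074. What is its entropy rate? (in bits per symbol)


Stationary distribution: pi_0 = p10/(p01+p10) = 0.1457, pi_1 = 0.8543. Entropy rate H' = pi_0*H(p01) + pi_1*H(p10) = 0.1457*0.9874 + 0.8543*0.3807 = 0.4691

0.4691 bits/symbol


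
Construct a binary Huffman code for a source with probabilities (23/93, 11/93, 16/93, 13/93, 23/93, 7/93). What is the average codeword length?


Huffman construction (repeatedly merge the two least-probable nodes; each merge adds 1 bit to every symbol beneath it): 7/93 + 11/93 = 6/31; 13/93 + 16/93 = 29/93; 6/31 + 23/93 = 41/93; 23/93 + 29/93 = 52/93; 41/93 + 52/93 = 1. Resulting codeword lengths (in the order the probabilities were given): (2, 3, 3, 3, 2, 3). L_avg = sum(p_i * l_i) = 23/93*2 + 11/93*3 + 16/93*3 + 13/93*3 + 23/93*2 + 7/93*3 = 233/93 = 2.5054

2.5054 bits


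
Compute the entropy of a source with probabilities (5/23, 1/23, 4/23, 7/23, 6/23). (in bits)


H = -sum(p_i * log2(p_i)). Terms: -(5/23)*log2(5/23) = 0.478616; -(1/23)*log2(1/23) = 0.196677; -(4/23)*log2(4/23) = 0.438880; -(7/23)*log2(7/23) = 0.522324; -(6/23)*log2(6/23) = 0.505722. H = 0.478616 + 0.196677 + 0.438880 + 0.522324 + 0.505722 = 2.1422

2.1422 bits


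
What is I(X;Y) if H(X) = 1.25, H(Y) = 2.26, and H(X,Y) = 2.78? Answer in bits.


I(X;Y) = H(X) + H(Y) - H(X,Y) = 1.25 + 2.26 - 2.78 = 0.73

0.73 bits


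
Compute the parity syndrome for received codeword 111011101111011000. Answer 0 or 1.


Syndrome = XOR of all bits = 1 XOR 1 XOR 1 XOR 0 XOR 1 XOR 1 XOR 1 XOR 0 XOR 1 XOR 1 XOR 1 XOR 1 XOR 0 XOR 1 XOR 1 XOR 0 XOR 0 XOR 0 = 0

0


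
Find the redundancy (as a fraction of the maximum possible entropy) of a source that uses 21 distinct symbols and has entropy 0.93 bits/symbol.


H_max = log2(K) = log2(21) = 4.3923 bits/symbol. Redundancy = 1 - H/H_max = 1 - 0.93/4.3923 = 1 - 0.2117 = 0.7883

0.7883


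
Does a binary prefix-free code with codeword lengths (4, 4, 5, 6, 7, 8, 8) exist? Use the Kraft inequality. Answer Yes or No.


Kraft sum = sum(2^(-l_i)) = 0.1875, need <= 1. Result: satisfied (a binary prefix-free code with these lengths exists)

Yes


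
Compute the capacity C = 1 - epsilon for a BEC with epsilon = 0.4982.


C = 1 - epsilon = 1 - 0.4982 = 0.5018

0.5018 bits


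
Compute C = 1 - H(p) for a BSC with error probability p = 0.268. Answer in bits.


H(p) = -p*log2(p) - (1-p)*log2(1-p) = -0.268*log2(0.268) - 0.732*log2(0.732) = 0.509118 + 0.329462 = 0.8386. C = 1 - H(p) = 1 - 0.8386 = 0.1614

0.1614 bits


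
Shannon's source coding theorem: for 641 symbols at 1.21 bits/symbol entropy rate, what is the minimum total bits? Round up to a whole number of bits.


Minimum bits >= n * H = 641 * 1.21 = 775.61, rounded up to a whole number of bits = 776

776 bits


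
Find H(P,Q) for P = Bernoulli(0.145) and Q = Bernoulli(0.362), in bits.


H(P,Q) = -p*log2(q) - (1-p)*log2(1-q). -0.145*log2(0.362) = 0.212561; -0.855*log2(0.638) = 0.554358. H(P,Q) = 0.212561 + 0.554358 = 0.7669

0.7669 bits


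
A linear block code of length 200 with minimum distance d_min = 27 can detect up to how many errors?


Detection capability = d_min - 1 = 27 - 1 = 26

26 errors


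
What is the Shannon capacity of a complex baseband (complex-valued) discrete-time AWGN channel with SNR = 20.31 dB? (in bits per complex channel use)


SNR_linear = 10^(20.31/10) = 107.3989; C = log2(1 + SNR_linear) = log2(1 + 107.3989) = 6.7602

6.7602 bits/channel use


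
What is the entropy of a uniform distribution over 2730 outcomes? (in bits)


H = log2(n) = log2(2730) = 11.4147

11.4147 bits


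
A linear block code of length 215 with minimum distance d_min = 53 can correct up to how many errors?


Correction capability = floor((d-1)/2) = floor((53-1)/2) = 26

26 errors


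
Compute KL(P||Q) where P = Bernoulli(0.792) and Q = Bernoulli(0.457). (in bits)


KL = p*log2(p/q) + (1-p)*log2((1-p)/(1-q)) = 0.792*log2(0.792/0.457) + 0.208*log2(0.208/0.543) = 0.3403

0.3403 bits


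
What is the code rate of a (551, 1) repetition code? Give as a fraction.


Rate = k/n = 1/551

1/551


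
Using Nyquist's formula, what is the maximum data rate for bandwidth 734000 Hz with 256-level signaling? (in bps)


Rate = 2 * B * log2(M) = 2 * 734000 * 8.0 = 11744000.0

11744000.0 bps


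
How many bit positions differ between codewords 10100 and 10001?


Count differing positions: . . ^ . ^ = 2 differences

2


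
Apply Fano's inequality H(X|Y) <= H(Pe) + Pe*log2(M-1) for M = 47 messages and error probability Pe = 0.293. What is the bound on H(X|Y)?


H(Pe) = -Pe*log2(Pe) - (1-Pe)*log2(1-Pe) = -0.293*log2(0.293) - 0.707*log2(0.707) = 0.518911 + 0.353654 = 0.8726. Pe*log2(M-1) = 0.293*log2(46) = 1.618404. Bound = H(Pe) + Pe*log2(M-1) = 0.518911 + 0.353654 + 1.618404 = 2.491

2.491 bits


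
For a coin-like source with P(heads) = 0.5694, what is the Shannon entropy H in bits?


H = -p*log2(p) - (1-p)*log2(1-p). -0.5694*log2(0.5694) = 0.462629; -0.4306*log2(0.4306) = 0.523429. H = 0.462629 + 0.523429 = 0.9861

0.9861 bits


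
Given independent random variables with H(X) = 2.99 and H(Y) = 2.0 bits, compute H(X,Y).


For independent variables, H(X,Y) = H(X) + H(Y) = 2.99 + 2.0 = 4.99

4.99 bits


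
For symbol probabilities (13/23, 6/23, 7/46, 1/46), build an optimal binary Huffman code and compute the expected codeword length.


Huffman construction (repeatedly merge the two least-probable nodes; each merge adds 1 bit to every symbol beneath it): 1/46 + 7/46 = 4/23; 4/23 + 6/23 = 10/23; 10/23 + 13/23 = 1. Resulting codeword lengths (in the order the probabilities were given): (1, 2, 3, 3). L_avg = sum(p_i * l_i) = 13/23*1 + 6/23*2 + 7/46*3 + 1/46*3 = 37/23 = 1.6087

1.6087 bits


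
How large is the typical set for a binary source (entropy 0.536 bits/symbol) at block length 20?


log2|A_typical| = nH = 20 * 0.536 = 10.72, so |A_typical| ~ 2^10.72 = 1.687e+03

1.687e+03


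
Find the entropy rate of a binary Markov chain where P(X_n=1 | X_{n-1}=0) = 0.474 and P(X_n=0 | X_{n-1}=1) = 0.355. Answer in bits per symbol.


Stationary distribution: pi_0 = p10/(p01+p10) = 0.4282, pi_1 = 0.5718. Entropy rate H' = pi_0*H(p01) + pi_1*H(p10) = 0.4282*0.998 + 0.5718*0.9385 = 0.964

0.964 bits/symbol


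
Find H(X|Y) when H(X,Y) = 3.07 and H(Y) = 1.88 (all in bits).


H(X|Y) = H(X,Y) - H(Y) = 3.07 - 1.88 = 1.19

1.19 bits


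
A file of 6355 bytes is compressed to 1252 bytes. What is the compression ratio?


Ratio = original / compressed = 6355 / 1252 = 5.0759

5.0759


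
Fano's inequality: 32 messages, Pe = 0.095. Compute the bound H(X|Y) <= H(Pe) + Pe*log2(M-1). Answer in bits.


H(Pe) = -Pe*log2(Pe) - (1-Pe)*log2(1-Pe) = -0.095*log2(0.095) - 0.905*log2(0.905) = 0.322613 + 0.130329 = 0.4529. Pe*log2(M-1) = 0.095*log2(31) = 0.470649. Bound = H(Pe) + Pe*log2(M-1) = 0.322613 + 0.130329 + 0.470649 = 0.9236

0.9236 bits


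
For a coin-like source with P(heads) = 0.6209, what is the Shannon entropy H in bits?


H = -p*log2(p) - (1-p)*log2(1-p). -0.6209*log2(0.6209) = 0.426910; -0.3791*log2(0.3791) = 0.530493. H = 0.426910 + 0.530493 = 0.9574

0.9574 bits


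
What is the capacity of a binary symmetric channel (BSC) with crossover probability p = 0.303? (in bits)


H(p) = -p*log2(p) - (1-p)*log2(1-p) = -0.303*log2(0.303) - 0.697*log2(0.697) = 0.521951 + 0.362976 = 0.8849. C = 1 - H(p) = 1 - 0.8849 = 0.1151

0.1151 bits


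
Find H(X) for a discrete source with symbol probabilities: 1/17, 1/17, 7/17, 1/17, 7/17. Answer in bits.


H = -sum(p_i * log2(p_i)). Terms: -(1/17)*log2(1/17) = 0.240439; -(1/17)*log2(1/17) = 0.240439; -(7/17)*log2(7/17) = 0.527103; -(1/17)*log2(1/17) = 0.240439; -(7/17)*log2(7/17) = 0.527103. H = 0.240439 + 0.240439 + 0.527103 + 0.240439 + 0.527103 = 1.7755

1.7755 bits


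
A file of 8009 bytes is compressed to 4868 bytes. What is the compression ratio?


Ratio = original / compressed = 8009 / 4868 = 1.6452

1.6452


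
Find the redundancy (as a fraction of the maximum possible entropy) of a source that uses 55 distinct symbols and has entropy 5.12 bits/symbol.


H_max = log2(K) = log2(55) = 5.7814 bits/symbol. Redundancy = 1 - H/H_max = 1 - 5.12/5.7814 = 1 - 0.8856 = 0.1144

0.1144


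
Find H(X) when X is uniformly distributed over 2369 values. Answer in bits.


H = log2(n) = log2(2369) = 11.2101

11.2101 bits


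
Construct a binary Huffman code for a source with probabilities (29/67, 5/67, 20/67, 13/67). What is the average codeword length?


Huffman construction (repeatedly merge the two least-probable nodes; each merge adds 1 bit to every symbol beneath it): 5/67 + 13/67 = 18/67; 18/67 + 20/67 = 38/67; 29/67 + 38/67 = 1. Resulting codeword lengths (in the order the probabilities were given): (1, 3, 2, 3). L_avg = sum(p_i * l_i) = 29/67*1 + 5/67*3 + 20/67*2 + 13/67*3 = 123/67 = 1.8358

1.8358 bits


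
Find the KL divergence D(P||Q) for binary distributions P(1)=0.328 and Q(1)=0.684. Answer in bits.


KL = p*log2(p/q) + (1-p)*log2((1-p)/(1-q)) = 0.328*log2(0.328/0.684) + 0.672*log2(0.672/0.316) = 0.3837

0.3837 bits


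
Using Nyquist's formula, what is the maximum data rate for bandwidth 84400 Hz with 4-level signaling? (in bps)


Rate = 2 * B * log2(M) = 2 * 84400 * 2.0 = 337600.0

337600.0 bps


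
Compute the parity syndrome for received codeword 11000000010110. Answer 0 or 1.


Syndrome = XOR of all bits = 1 XOR 1 XOR 0 XOR 0 XOR 0 XOR 0 XOR 0 XOR 0 XOR 0 XOR 1 XOR 0 XOR 1 XOR 1 XOR 0 = 1

1


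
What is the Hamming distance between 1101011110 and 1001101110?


Count differing positions: . ^ . . ^ ^ . . . . = 3 differences

3


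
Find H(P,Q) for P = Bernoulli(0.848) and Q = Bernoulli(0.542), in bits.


H(P,Q) = -p*log2(q) - (1-p)*log2(1-q). -0.848*log2(0.542) = 0.749323; -0.152*log2(0.458) = 0.171240. H(P,Q) = 0.749323 + 0.171240 = 0.9206

0.9206 bits


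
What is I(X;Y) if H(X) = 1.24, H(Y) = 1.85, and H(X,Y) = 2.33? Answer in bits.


I(X;Y) = H(X) + H(Y) - H(X,Y) = 1.24 + 1.85 - 2.33 = 0.76

0.76 bits


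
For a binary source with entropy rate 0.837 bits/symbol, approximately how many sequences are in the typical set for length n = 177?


log2|A_typical| = nH = 177 * 0.837 = 148.149, so |A_typical| ~ 2^148.149 = 3.956e+44

3.956e+44


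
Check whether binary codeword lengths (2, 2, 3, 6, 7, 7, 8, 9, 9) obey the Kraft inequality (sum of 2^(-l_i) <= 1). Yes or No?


Kraft sum = sum(2^(-l_i)) = 0.6641, need <= 1. Result: satisfied (a binary prefix-free code with these lengths exists)

Yes


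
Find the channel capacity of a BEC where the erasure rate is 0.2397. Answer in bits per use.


C = 1 - epsilon = 1 - 0.2397 = 0.7603

0.7603 bits


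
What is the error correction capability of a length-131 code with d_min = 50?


Correction capability = floor((d-1)/2) = floor((50-1)/2) = 24

24 errors


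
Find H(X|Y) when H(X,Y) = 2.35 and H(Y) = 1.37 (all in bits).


H(X|Y) = H(X,Y) - H(Y) = 2.35 - 1.37 = 0.98

0.98 bits


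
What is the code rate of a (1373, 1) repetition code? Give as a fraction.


Rate = k/n = 1/1373

1/1373


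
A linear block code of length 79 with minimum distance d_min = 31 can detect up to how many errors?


Detection capability = d_min - 1 = 31 - 1 = 30

30 errors


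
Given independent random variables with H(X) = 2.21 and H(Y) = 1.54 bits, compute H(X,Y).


For independent variables, H(X,Y) = H(X) + H(Y) = 2.21 + 1.54 = 3.75

3.75 bits


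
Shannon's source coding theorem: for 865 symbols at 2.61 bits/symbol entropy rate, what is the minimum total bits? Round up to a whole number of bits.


Minimum bits >= n * H = 865 * 2.61 = 2257.65, rounded up to a whole number of bits = 2258

2258 bits


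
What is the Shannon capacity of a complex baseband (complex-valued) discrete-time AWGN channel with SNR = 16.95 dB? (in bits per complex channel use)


SNR_linear = 10^(16.95/10) = 49.545; C = log2(1 + SNR_linear) = log2(1 + 49.545) = 5.6595

5.6595 bits/channel use


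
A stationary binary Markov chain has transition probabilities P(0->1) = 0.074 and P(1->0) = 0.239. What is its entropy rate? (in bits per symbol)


Stationary distribution: pi_0 = p10/(p01+p10) = 0.7636, pi_1 = 0.2364. Entropy rate H' = pi_0*H(p01) + pi_1*H(p10) = 0.7636*0.3807 + 0.2364*0.7934 = 0.4782

0.4782 bits/symbol


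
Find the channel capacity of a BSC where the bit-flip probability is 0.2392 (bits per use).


H(p) = -p*log2(p) - (1-p)*log2(1-p) = -0.2392*log2(0.2392) - 0.7608*log2(0.7608) = 0.493640 + 0.300068 = 0.7937. C = 1 - H(p) = 1 - 0.7937 = 0.2063

0.2063 bits


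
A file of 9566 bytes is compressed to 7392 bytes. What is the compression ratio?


Ratio = original / compressed = 9566 / 7392 = 1.2941

1.2941


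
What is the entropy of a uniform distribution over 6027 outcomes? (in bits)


H = log2(n) = log2(6027) = 12.5572

12.5572 bits


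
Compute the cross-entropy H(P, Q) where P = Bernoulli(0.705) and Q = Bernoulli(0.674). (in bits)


H(P,Q) = -p*log2(q) - (1-p)*log2(1-q). -0.705*log2(0.674) = 0.401272; -0.295*log2(0.326) = 0.477032. H(P,Q) = 0.401272 + 0.477032 = 0.8783

0.8783 bits


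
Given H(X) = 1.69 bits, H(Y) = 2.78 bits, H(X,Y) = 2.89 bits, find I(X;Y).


I(X;Y) = H(X) + H(Y) - H(X,Y) = 1.69 + 2.78 - 2.89 = 1.58

1.58 bits


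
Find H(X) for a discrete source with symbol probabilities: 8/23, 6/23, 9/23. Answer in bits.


H = -sum(p_i * log2(p_i)). Terms: -(8/23)*log2(8/23) = 0.529935; -(6/23)*log2(6/23) = 0.505722; -(9/23)*log2(9/23) = 0.529684. H = 0.529935 + 0.505722 + 0.529684 = 1.5653

1.5653 bits


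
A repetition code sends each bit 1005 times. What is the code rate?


Rate = k/n = 1/1005

1/1005


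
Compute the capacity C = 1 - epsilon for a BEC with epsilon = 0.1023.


C = 1 - epsilon = 1 - 0.1023 = 0.8977

0.8977 bits


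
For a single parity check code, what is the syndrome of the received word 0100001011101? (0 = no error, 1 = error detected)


Syndrome = XOR of all bits = 0 XOR 1 XOR 0 XOR 0 XOR 0 XOR 0 XOR 1 XOR 0 XOR 1 XOR 1 XOR 1 XOR 0 XOR 1 = 0

0


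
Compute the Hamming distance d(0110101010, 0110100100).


Count differing positions: . . . . . . ^ ^ ^ . = 3 differences

3


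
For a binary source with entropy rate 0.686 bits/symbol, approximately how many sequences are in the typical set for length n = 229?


log2|A_typical| = nH = 229 * 0.686 = 157.094, so |A_typical| ~ 2^157.094 = 1.950e+47

1.950e+47


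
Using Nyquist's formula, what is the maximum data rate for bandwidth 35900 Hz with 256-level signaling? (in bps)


Rate = 2 * B * log2(M) = 2 * 35900 * 8.0 = 574400.0

574400.0 bps


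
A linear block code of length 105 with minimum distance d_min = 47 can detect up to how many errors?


Detection capability = d_min - 1 = 47 - 1 = 46

46 errors


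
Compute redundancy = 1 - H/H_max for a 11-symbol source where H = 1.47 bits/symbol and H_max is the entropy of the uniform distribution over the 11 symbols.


H_max = log2(K) = log2(11) = 3.4594 bits/symbol. Redundancy = 1 - H/H_max = 1 - 1.47/3.4594 = 1 - 0.4249 = 0.5751

0.5751


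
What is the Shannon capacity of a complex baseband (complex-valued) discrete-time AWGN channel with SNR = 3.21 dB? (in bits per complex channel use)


SNR_linear = 10^(3.21/10) = 2.0941; C = log2(1 + SNR_linear) = log2(1 + 2.0941) = 1.6295

1.6295 bits/channel use


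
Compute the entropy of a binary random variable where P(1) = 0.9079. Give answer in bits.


H = -p*log2(p) - (1-p)*log2(1-p). -0.9079*log2(0.9079) = 0.126556; -0.0921*log2(0.0921) = 0.316884. H = 0.126556 + 0.316884 = 0.4434

0.4434 bits


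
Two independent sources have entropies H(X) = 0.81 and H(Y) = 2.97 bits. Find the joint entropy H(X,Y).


For independent variables, H(X,Y) = H(X) + H(Y) = 0.81 + 2.97 = 3.78

3.78 bits


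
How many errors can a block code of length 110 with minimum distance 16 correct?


Correction capability = floor((d-1)/2) = floor((16-1)/2) = 7

7 errors


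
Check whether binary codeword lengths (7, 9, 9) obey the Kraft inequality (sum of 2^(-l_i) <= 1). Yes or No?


Kraft sum = sum(2^(-l_i)) = 0.0117, need <= 1. Result: satisfied (a binary prefix-free code with these lengths exists)

Yes


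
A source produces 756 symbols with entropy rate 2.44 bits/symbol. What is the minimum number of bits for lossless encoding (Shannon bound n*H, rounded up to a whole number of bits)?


Minimum bits >= n * H = 756 * 2.44 = 1844.64, rounded up to a whole number of bits = 1845

1845 bits


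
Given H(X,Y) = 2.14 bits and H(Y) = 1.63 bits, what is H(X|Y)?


H(X|Y) = H(X,Y) - H(Y) = 2.14 - 1.63 = 0.51

0.51 bits


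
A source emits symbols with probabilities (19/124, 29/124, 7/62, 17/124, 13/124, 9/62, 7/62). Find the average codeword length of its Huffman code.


Huffman construction (repeatedly merge the two least-probable nodes; each merge adds 1 bit to every symbol beneath it): 13/124 + 7/62 = 27/124; 7/62 + 17/124 = 1/4; 9/62 + 19/124 = 37/124; 27/124 + 29/124 = 14/31; 1/4 + 37/124 = 17/31; 14/31 + 17/31 = 1. Resulting codeword lengths (in the order the probabilities were given): (3, 2, 3, 3, 3, 3, 3). L_avg = sum(p_i * l_i) = 19/124*3 + 29/124*2 + 7/62*3 + 17/124*3 + 13/124*3 + 9/62*3 + 7/62*3 = 343/124 = 2.7661

2.7661 bits


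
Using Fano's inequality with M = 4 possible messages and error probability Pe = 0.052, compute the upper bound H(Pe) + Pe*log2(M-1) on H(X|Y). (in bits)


H(Pe) = -Pe*log2(Pe) - (1-Pe)*log2(1-Pe) = -0.052*log2(0.052) - 0.948*log2(0.948) = 0.221798 + 0.073035 = 0.2948. Pe*log2(M-1) = 0.052*log2(3) = 0.082418. Bound = H(Pe) + Pe*log2(M-1) = 0.221798 + 0.073035 + 0.082418 = 0.3773

0.3773 bits


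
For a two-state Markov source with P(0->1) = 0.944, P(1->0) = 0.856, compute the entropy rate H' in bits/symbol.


Stationary distribution: pi_0 = p10/(p01+p10) = 0.4756, pi_1 = 0.5244. Entropy rate H' = pi_0*H(p01) + pi_1*H(p10) = 0.4756*0.3114 + 0.5244*0.5946 = 0.4599

0.4599 bits/symbol


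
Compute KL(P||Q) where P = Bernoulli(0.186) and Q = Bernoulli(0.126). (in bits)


KL = p*log2(p/q) + (1-p)*log2((1-p)/(1-q)) = 0.186*log2(0.186/0.126) + 0.814*log2(0.814/0.874) = 0.021

0.021 bits


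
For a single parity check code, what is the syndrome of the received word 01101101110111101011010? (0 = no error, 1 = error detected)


Syndrome = XOR of all bits = 0 XOR 1 XOR 1 XOR 0 XOR 1 XOR 1 XOR 0 XOR 1 XOR 1 XOR 1 XOR 0 XOR 1 XOR 1 XOR 1 XOR 1 XOR 0 XOR 1 XOR 0 XOR 1 XOR 1 XOR 0 XOR 1 XOR 0 = 1

1


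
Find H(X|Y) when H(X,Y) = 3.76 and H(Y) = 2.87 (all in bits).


H(X|Y) = H(X,Y) - H(Y) = 3.76 - 2.87 = 0.89

0.89 bits


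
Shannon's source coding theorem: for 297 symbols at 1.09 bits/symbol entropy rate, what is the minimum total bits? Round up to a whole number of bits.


Minimum bits >= n * H = 297 * 1.09 = 323.73, rounded up to a whole number of bits = 324

324 bits


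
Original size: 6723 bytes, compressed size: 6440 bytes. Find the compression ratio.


Ratio = original / compressed = 6723 / 6440 = 1.0439

1.0439


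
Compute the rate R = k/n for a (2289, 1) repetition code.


Rate = k/n = 1/2289

1/2289


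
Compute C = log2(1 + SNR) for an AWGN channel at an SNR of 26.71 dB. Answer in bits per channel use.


SNR_linear = 10^(26.71/10) = 468.8134; C = log2(1 + SNR_linear) = log2(1 + 468.8134) = 8.8759

8.8759 bits/channel use


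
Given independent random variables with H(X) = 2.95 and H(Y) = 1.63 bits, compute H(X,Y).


For independent variables, H(X,Y) = H(X) + H(Y) = 2.95 + 1.63 = 4.58

4.58 bits


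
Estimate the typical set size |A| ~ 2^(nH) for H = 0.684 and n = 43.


log2|A_typical| = nH = 43 * 0.684 = 29.412, so |A_typical| ~ 2^29.412 = 7.143e+08

7.143e+08


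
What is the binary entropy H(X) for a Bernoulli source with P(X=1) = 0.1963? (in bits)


H = -p*log2(p) - (1-p)*log2(1-p). -0.1963*log2(0.1963) = 0.461083; -0.8037*log2(0.8037) = 0.253383. H = 0.461083 + 0.253383 = 0.7145

0.7145 bits


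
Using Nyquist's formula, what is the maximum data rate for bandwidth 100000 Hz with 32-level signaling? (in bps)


Rate = 2 * B * log2(M) = 2 * 100000 * 5.0 = 1000000.0

1000000.0 bps


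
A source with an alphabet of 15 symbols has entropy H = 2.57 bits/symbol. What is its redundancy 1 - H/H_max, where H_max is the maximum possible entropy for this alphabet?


H_max = log2(K) = log2(15) = 3.9069 bits/symbol. Redundancy = 1 - H/H_max = 1 - 2.57/3.9069 = 1 - 0.6578 = 0.3422

0.3422


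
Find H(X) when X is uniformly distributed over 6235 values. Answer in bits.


H = log2(n) = log2(6235) = 12.6062

12.6062 bits


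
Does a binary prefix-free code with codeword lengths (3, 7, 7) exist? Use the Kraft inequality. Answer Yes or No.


Kraft sum = sum(2^(-l_i)) = 0.1406, need <= 1. Result: satisfied (a binary prefix-free code with these lengths exists)

Yes


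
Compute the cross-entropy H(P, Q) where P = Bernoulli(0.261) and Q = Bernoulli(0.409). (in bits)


H(P,Q) = -p*log2(q) - (1-p)*log2(1-q). -0.261*log2(0.409) = 0.336645; -0.739*log2(0.591) = 0.560731. H(P,Q) = 0.336645 + 0.560731 = 0.8974

0.8974 bits


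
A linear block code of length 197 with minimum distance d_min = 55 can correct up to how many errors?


Correction capability = floor((d-1)/2) = floor((55-1)/2) = 27

27 errors


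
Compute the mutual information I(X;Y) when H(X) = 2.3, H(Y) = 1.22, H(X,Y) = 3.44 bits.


I(X;Y) = H(X) + H(Y) - H(X,Y) = 2.3 + 1.22 - 3.44 = 0.08

0.08 bits


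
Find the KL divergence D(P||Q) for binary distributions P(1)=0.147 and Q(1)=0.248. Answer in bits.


KL = p*log2(p/q) + (1-p)*log2((1-p)/(1-q)) = 0.147*log2(0.147/0.248) + 0.853*log2(0.853/0.752) = 0.0442

0.0442 bits


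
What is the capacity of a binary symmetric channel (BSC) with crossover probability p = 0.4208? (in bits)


H(p) = -p*log2(p) - (1-p)*log2(1-p) = -0.4208*log2(0.4208) - 0.5792*log2(0.5792) = 0.525492 + 0.456332 = 0.9818. C = 1 - H(p) = 1 - 0.9818 = 0.0182

0.0182 bits


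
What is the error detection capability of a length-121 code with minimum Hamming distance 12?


Detection capability = d_min - 1 = 12 - 1 = 11

11 errors


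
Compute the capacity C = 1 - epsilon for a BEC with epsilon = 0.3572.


C = 1 - epsilon = 1 - 0.3572 = 0.6428

0.6428 bits


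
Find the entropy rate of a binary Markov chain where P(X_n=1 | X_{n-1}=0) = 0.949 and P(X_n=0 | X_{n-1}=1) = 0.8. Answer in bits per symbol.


Stationary distribution: pi_0 = p10/(p01+p10) = 0.4574, pi_1 = 0.5426. Entropy rate H' = pi_0*H(p01) + pi_1*H(p10) = 0.4574*0.2906 + 0.5426*0.7219 = 0.5247

0.5247 bits/symbol


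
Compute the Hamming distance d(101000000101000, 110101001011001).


Count differing positions: . ^ ^ ^ . ^ . . ^ ^ ^ . . . ^ = 8 differences

8


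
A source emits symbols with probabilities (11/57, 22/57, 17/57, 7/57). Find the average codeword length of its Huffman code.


Huffman construction (repeatedly merge the two least-probable nodes; each merge adds 1 bit to every symbol beneath it): 7/57 + 11/57 = 6/19; 17/57 + 6/19 = 35/57; 22/57 + 35/57 = 1. Resulting codeword lengths (in the order the probabilities were given): (3, 1, 2, 3). L_avg = sum(p_i * l_i) = 11/57*3 + 22/57*1 + 17/57*2 + 7/57*3 = 110/57 = 1.9298

1.9298 bits


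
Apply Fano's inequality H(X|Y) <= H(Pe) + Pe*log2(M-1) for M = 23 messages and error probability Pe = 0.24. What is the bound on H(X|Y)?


H(Pe) = -Pe*log2(Pe) - (1-Pe)*log2(1-Pe) = -0.24*log2(0.24) - 0.76*log2(0.76) = 0.494134 + 0.300906 = 0.795. Pe*log2(M-1) = 0.24*log2(22) = 1.070264. Bound = H(Pe) + Pe*log2(M-1) = 0.494134 + 0.300906 + 1.070264 = 1.8653

1.8653 bits


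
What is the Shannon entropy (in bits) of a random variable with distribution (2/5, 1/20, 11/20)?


H = -sum(p_i * log2(p_i)). Terms: -(2/5)*log2(2/5) = 0.528771; -(1/20)*log2(1/20) = 0.216096; -(11/20)*log2(11/20) = 0.474373. H = 0.528771 + 0.216096 + 0.474373 = 1.2192

1.2192 bits


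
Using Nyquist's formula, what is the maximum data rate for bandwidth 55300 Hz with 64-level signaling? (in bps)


Rate = 2 * B * log2(M) = 2 * 55300 * 6.0 = 663600.0

663600.0 bps


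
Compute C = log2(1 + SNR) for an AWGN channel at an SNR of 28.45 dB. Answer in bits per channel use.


SNR_linear = 10^(28.45/10) = 699.842; C = log2(1 + SNR_linear) = log2(1 + 699.842) = 9.4529

9.4529 bits/channel use


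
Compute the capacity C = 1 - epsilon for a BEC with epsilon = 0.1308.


C = 1 - epsilon = 1 - 0.1308 = 0.8692

0.8692 bits


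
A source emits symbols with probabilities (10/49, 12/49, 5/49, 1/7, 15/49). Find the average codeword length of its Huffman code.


Huffman construction (repeatedly merge the two least-probable nodes; each merge adds 1 bit to every symbol beneath it): 5/49 + 1/7 = 12/49; 10/49 + 12/49 = 22/49; 12/49 + 15/49 = 27/49; 22/49 + 27/49 = 1. Resulting codeword lengths (in the order the probabilities were given): (2, 2, 3, 3, 2). L_avg = sum(p_i * l_i) = 10/49*2 + 12/49*2 + 5/49*3 + 1/7*3 + 15/49*2 = 110/49 = 2.2449

2.2449 bits


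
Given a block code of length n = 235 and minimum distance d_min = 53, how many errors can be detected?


Detection capability = d_min - 1 = 53 - 1 = 52

52 errors


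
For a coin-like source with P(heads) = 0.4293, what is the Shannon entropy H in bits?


H = -p*log2(p) - (1-p)*log2(1-p). -0.4293*log2(0.4293) = 0.523721; -0.5707*log2(0.5707) = 0.461808. H = 0.523721 + 0.461808 = 0.9855

0.9855 bits


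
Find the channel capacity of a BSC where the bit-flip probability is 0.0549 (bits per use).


H(p) = -p*log2(p) - (1-p)*log2(1-p) = -0.0549*log2(0.0549) - 0.9451*log2(0.9451) = 0.229869 + 0.076989 = 0.3069. C = 1 - H(p) = 1 - 0.3069 = 0.6931

0.6931 bits


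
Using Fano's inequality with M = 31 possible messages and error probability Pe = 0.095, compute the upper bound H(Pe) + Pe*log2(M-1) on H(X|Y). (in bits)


H(Pe) = -Pe*log2(Pe) - (1-Pe)*log2(1-Pe) = -0.095*log2(0.095) - 0.905*log2(0.905) = 0.322613 + 0.130329 = 0.4529. Pe*log2(M-1) = 0.095*log2(30) = 0.466155. Bound = H(Pe) + Pe*log2(M-1) = 0.322613 + 0.130329 + 0.466155 = 0.9191

0.9191 bits


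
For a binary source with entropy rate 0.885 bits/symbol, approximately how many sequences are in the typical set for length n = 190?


log2|A_typical| = nH = 190 * 0.885 = 168.15, so |A_typical| ~ 2^168.15 = 4.151e+50

4.151e+50


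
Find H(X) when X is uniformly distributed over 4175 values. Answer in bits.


H = log2(n) = log2(4175) = 12.0276

12.0276 bits


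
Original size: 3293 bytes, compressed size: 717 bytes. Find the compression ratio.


Ratio = original / compressed = 3293 / 717 = 4.5927

4.5927


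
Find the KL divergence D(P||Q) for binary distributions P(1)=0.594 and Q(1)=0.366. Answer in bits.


KL = p*log2(p/q) + (1-p)*log2((1-p)/(1-q)) = 0.594*log2(0.594/0.366) + 0.406*log2(0.406/0.634) = 0.1539

0.1539 bits


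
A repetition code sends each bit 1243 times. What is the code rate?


Rate = k/n = 1/1243

1/1243


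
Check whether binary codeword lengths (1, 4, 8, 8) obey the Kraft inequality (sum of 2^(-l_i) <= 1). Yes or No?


Kraft sum = sum(2^(-l_i)) = 0.5703, need <= 1. Result: satisfied (a binary prefix-free code with these lengths exists)

Yes


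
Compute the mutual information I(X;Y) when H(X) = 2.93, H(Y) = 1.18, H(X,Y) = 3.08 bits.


I(X;Y) = H(X) + H(Y) - H(X,Y) = 2.93 + 1.18 - 3.08 = 1.03

1.03 bits


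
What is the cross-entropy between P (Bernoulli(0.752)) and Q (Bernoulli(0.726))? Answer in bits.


H(P,Q) = -p*log2(q) - (1-p)*log2(1-q). -0.752*log2(0.726) = 0.347393; -0.248*log2(0.274) = 0.463203. H(P,Q) = 0.347393 + 0.463203 = 0.8106

0.8106 bits


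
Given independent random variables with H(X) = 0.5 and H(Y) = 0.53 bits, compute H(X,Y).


For independent variables, H(X,Y) = H(X) + H(Y) = 0.5 + 0.53 = 1.03

1.03 bits


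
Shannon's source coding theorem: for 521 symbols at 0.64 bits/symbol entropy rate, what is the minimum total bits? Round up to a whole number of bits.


Minimum bits >= n * H = 521 * 0.64 = 333.44, rounded up to a whole number of bits = 334

334 bits
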